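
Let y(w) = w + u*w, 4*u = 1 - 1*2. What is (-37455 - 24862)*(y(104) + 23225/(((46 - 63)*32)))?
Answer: -1196922619/544 ≈ -2.2002e+6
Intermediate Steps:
u = -1/4 (u = (1 - 1*2)/4 = (1 - 2)/4 = (1/4)*(-1) = -1/4 ≈ -0.25000)
y(w) = 3*w/4 (y(w) = w - w/4 = 3*w/4)
(-37455 - 24862)*(y(104) + 23225/(((46 - 63)*32))) = (-37455 - 24862)*((3/4)*104 + 23225/(((46 - 63)*32))) = -62317*(78 + 23225/((-17*32))) = -62317*(78 + 23225/(-544)) = -62317*(78 + 23225*(-1/544)) = -62317*(78 - 23225/544) = -62317*19207/544 = -1196922619/544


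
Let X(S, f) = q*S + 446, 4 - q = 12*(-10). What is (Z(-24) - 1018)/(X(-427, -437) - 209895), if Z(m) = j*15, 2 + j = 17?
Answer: 793/262397 ≈ 0.0030221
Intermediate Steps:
j = 15 (j = -2 + 17 = 15)
q = 124 (q = 4 - 12*(-10) = 4 - 1*(-120) = 4 + 120 = 124)
X(S, f) = 446 + 124*S (X(S, f) = 124*S + 446 = 446 + 124*S)
Z(m) = 225 (Z(m) = 15*15 = 225)
(Z(-24) - 1018)/(X(-427, -437) - 209895) = (225 - 1018)/((446 + 124*(-427)) - 209895) = -793/((446 - 52948) - 209895) = -793/(-52502 - 209895) = -793/(-262397) = -793*(-1/262397) = 793/262397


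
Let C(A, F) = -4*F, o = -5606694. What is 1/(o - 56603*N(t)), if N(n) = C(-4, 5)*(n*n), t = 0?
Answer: -1/5606694 ≈ -1.7836e-7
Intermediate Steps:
N(n) = -20*n² (N(n) = (-4*5)*(n*n) = -20*n²)
1/(o - 56603*N(t)) = 1/(-5606694 - (-1132060)*0²) = 1/(-5606694 - (-1132060)*0) = 1/(-5606694 - 56603*0) = 1/(-5606694 + 0) = 1/(-5606694) = -1/5606694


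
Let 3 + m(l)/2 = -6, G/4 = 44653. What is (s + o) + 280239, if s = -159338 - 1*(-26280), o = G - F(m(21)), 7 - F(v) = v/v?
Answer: 325787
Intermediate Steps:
G = 178612 (G = 4*44653 = 178612)
m(l) = -18 (m(l) = -6 + 2*(-6) = -6 - 12 = -18)
F(v) = 6 (F(v) = 7 - v/v = 7 - 1*1 = 7 - 1 = 6)
o = 178606 (o = 178612 - 1*6 = 178612 - 6 = 178606)
s = -133058 (s = -159338 + 26280 = -133058)
(s + o) + 280239 = (-133058 + 178606) + 280239 = 45548 + 280239 = 325787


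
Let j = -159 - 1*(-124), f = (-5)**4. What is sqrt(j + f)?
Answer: sqrt(590) ≈ 24.290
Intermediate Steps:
f = 625
j = -35 (j = -159 + 124 = -35)
sqrt(j + f) = sqrt(-35 + 625) = sqrt(590)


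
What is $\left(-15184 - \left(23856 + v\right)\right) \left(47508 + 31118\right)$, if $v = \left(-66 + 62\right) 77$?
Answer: $-3045342232$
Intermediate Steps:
$v = -308$ ($v = \left(-4\right) 77 = -308$)
$\left(-15184 - \left(23856 + v\right)\right) \left(47508 + 31118\right) = \left(-15184 - 23548\right) \left(47508 + 31118\right) = \left(-15184 + \left(-23856 + 308\right)\right) 78626 = \left(-15184 - 23548\right) 78626 = \left(-38732\right) 78626 = -3045342232$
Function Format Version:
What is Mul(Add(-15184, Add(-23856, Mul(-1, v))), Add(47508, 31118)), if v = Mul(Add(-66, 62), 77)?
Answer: -3045342232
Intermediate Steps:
v = -308 (v = Mul(-4, 77) = -308)
Mul(Add(-15184, Add(-23856, Mul(-1, v))), Add(47508, 31118)) = Mul(Add(-15184, Add(-23856, Mul(-1, -308))), Add(47508, 31118)) = Mul(Add(-15184, Add(-23856, 308)), 78626) = Mul(Add(-15184, -23548), 78626) = Mul(-38732, 78626) = -3045342232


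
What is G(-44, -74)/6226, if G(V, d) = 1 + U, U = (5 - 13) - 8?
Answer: -15/6226 ≈ -0.0024092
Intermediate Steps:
U = -16 (U = -8 - 8 = -16)
G(V, d) = -15 (G(V, d) = 1 - 16 = -15)
G(-44, -74)/6226 = -15/6226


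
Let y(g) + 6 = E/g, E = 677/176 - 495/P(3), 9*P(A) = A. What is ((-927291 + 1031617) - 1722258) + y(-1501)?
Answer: -427420128405/264176 ≈ -1.6179e+6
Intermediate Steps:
P(A) = A/9
E = -260683/176 (E = 677/176 - 495/((⅑)*3) = 677*(1/176) - 495/⅓ = 677/176 - 495*3 = 677/176 - 1485 = -260683/176 ≈ -1481.2)
y(g) = -6 - 260683/(176*g)
((-927291 + 1031617) - 1722258) + y(-1501) = ((-927291 + 1031617) - 1722258) + (-6 - 260683/176/(-1501)) = (104326 - 1722258) + (-6 - 260683/176*(-1/1501)) = -1617932 + (-6 + 260683/264176) = -1617932 - 1324373/264176 = -427420128405/264176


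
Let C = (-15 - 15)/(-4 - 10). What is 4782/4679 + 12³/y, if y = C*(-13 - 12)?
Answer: -18267978/584875 ≈ -31.234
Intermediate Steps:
C = 15/7 (C = -30/(-14) = -30*(-1/14) = 15/7 ≈ 2.1429)
y = -375/7 (y = 15*(-13 - 12)/7 = (15/7)*(-25) = -375/7 ≈ -53.571)
4782/4679 + 12³/y = 4782/4679 + 12³/(-375/7) = 4782*(1/4679) + 1728*(-7/375) = 4782/4679 - 4032/125 = -18267978/584875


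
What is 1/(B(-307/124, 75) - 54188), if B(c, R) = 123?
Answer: -1/54065 ≈ -1.8496e-5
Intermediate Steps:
1/(B(-307/124, 75) - 54188) = 1/(123 - 54188) = 1/(-54065) = -1/54065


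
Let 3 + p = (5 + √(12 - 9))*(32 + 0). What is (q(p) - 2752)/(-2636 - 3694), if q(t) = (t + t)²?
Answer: -18022/1055 - 20096*√3/3165 ≈ -28.080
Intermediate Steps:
p = 157 + 32*√3 (p = -3 + (5 + √(12 - 9))*(32 + 0) = -3 + (5 + √3)*32 = -3 + (160 + 32*√3) = 157 + 32*√3 ≈ 212.43)
q(t) = 4*t² (q(t) = (2*t)² = 4*t²)
(q(p) - 2752)/(-2636 - 3694) = (4*(157 + 32*√3)² - 2752)/(-2636 - 3694) = (-2752 + 4*(157 + 32*√3)²)/(-6330) = (-2752 + 4*(157 + 32*√3)²)*(-1/6330) = 1376/3165 - 2*(157 + 32*√3)²/3165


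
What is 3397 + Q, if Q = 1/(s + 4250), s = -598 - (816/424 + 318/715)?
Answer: 469814500027/138302756 ≈ 3397.0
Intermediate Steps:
s = -22750994/37895 (s = -598 - (816*(1/424) + 318*(1/715)) = -598 - (102/53 + 318/715) = -598 - 1*89784/37895 = -598 - 89784/37895 = -22750994/37895 ≈ -600.37)
Q = 37895/138302756 (Q = 1/(-22750994/37895 + 4250) = 1/(138302756/37895) = 37895/138302756 ≈ 0.00027400)
3397 + Q = 3397 + 37895/138302756 = 469814500027/138302756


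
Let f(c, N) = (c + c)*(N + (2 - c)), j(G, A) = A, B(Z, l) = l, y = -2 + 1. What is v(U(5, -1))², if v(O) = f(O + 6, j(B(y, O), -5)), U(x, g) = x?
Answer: 94864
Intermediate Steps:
y = -1
f(c, N) = 2*c*(2 + N - c) (f(c, N) = (2*c)*(2 + N - c) = 2*c*(2 + N - c))
v(O) = 2*(-9 - O)*(6 + O) (v(O) = 2*(O + 6)*(2 - 5 - (O + 6)) = 2*(6 + O)*(2 - 5 - (6 + O)) = 2*(6 + O)*(2 - 5 + (-6 - O)) = 2*(6 + O)*(-9 - O) = 2*(-9 - O)*(6 + O))
v(U(5, -1))² = (-2*(6 + 5)*(9 + 5))² = (-2*11*14)² = (-308)² = 94864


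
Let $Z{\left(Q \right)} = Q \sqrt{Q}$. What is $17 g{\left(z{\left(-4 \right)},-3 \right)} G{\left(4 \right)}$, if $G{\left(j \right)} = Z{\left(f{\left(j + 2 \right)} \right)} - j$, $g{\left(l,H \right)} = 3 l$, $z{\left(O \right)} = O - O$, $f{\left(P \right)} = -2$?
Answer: $0$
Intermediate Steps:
$Z{\left(Q \right)} = Q^{\frac{3}{2}}$
$z{\left(O \right)} = 0$
$G{\left(j \right)} = - j - 2 i \sqrt{2}$ ($G{\left(j \right)} = \left(-2\right)^{\frac{3}{2}} - j = - 2 i \sqrt{2} - j = - j - 2 i \sqrt{2}$)
$17 g{\left(z{\left(-4 \right)},-3 \right)} G{\left(4 \right)} = 17 \cdot 3 \cdot 0 \left(\left(-1\right) 4 - 2 i \sqrt{2}\right) = 17 \cdot 0 \left(-4 - 2 i \sqrt{2}\right) = 0 \left(-4 - 2 i \sqrt{2}\right) = 0$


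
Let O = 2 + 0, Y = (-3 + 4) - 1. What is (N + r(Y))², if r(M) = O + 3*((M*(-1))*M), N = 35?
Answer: 1369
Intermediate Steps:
Y = 0 (Y = 1 - 1 = 0)
O = 2
r(M) = 2 - 3*M² (r(M) = 2 + 3*((M*(-1))*M) = 2 + 3*((-M)*M) = 2 + 3*(-M²) = 2 - 3*M²)
(N + r(Y))² = (35 + (2 - 3*0²))² = (35 + (2 - 3*0))² = (35 + (2 + 0))² = (35 + 2)² = 37² = 1369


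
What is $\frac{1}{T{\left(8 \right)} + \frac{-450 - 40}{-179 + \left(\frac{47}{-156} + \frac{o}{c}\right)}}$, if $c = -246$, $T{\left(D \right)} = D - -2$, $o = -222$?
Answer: $\frac{1141039}{14544430} \approx 0.078452$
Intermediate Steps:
$T{\left(D \right)} = 2 + D$ ($T{\left(D \right)} = D + 2 = 2 + D$)
$\frac{1}{T{\left(8 \right)} + \frac{-450 - 40}{-179 + \left(\frac{47}{-156} + \frac{o}{c}\right)}} = \frac{1}{\left(2 + 8\right) + \frac{-450 - 40}{-179 + \left(\frac{47}{-156} - \frac{222}{-246}\right)}} = \frac{1}{10 - \frac{490}{-179 + \left(47 \left(- \frac{1}{156}\right) - - \frac{37}{41}\right)}} = \frac{1}{10 - \frac{490}{-179 + \left(- \frac{47}{156} + \frac{37}{41}\right)}} = \frac{1}{10 - \frac{490}{-179 + \frac{3845}{6396}}} = \frac{1}{10 - \frac{490}{- \frac{1141039}{6396}}} = \frac{1}{10 - - \frac{3134040}{1141039}} = \frac{1}{10 + \frac{3134040}{1141039}} = \frac{1}{\frac{14544430}{1141039}} = \frac{1141039}{14544430}$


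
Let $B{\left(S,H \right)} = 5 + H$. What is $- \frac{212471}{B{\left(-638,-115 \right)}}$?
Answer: $\frac{212471}{110} \approx 1931.6$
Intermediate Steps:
$- \frac{212471}{B{\left(-638,-115 \right)}} = - \frac{212471}{5 - 115} = - \frac{212471}{-110} = \left(-212471\right) \left(- \frac{1}{110}\right) = \frac{212471}{110}$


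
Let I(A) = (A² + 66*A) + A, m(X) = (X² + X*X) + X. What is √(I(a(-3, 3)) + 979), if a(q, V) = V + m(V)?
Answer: √3163 ≈ 56.241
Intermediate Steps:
m(X) = X + 2*X² (m(X) = (X² + X²) + X = 2*X² + X = X + 2*X²)
a(q, V) = V + V*(1 + 2*V)
I(A) = A² + 67*A
√(I(a(-3, 3)) + 979) = √((2*3*(1 + 3))*(67 + 2*3*(1 + 3)) + 979) = √((2*3*4)*(67 + 2*3*4) + 979) = √(24*(67 + 24) + 979) = √(24*91 + 979) = √(2184 + 979) = √3163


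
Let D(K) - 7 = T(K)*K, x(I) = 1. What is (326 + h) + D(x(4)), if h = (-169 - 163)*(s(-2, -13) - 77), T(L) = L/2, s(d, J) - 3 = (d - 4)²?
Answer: 25899/2 ≈ 12950.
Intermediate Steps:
s(d, J) = 3 + (-4 + d)² (s(d, J) = 3 + (d - 4)² = 3 + (-4 + d)²)
T(L) = L/2 (T(L) = L*(½) = L/2)
D(K) = 7 + K²/2 (D(K) = 7 + (K/2)*K = 7 + K²/2)
h = 12616 (h = (-169 - 163)*((3 + (-4 - 2)²) - 77) = -332*((3 + (-6)²) - 77) = -332*((3 + 36) - 77) = -332*(39 - 77) = -332*(-38) = 12616)
(326 + h) + D(x(4)) = (326 + 12616) + (7 + (½)*1²) = 12942 + (7 + (½)*1) = 12942 + (7 + ½) = 12942 + 15/2 = 25899/2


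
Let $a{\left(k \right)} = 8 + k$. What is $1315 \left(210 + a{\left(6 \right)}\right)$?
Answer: $294560$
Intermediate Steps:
$1315 \left(210 + a{\left(6 \right)}\right) = 1315 \left(210 + \left(8 + 6\right)\right) = 1315 \left(210 + 14\right) = 1315 \cdot 224 = 294560$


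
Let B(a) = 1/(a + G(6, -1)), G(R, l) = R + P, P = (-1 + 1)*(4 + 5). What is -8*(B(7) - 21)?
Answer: 2176/13 ≈ 167.38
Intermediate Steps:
P = 0 (P = 0*9 = 0)
G(R, l) = R (G(R, l) = R + 0 = R)
B(a) = 1/(6 + a) (B(a) = 1/(a + 6) = 1/(6 + a))
-8*(B(7) - 21) = -8*(1/(6 + 7) - 21) = -8*(1/13 - 21) = -8*(-272/13) = 2176/13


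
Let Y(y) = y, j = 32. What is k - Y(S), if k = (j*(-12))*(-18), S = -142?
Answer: 7054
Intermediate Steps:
k = 6912 (k = (32*(-12))*(-18) = -384*(-18) = 6912)
k - Y(S) = 6912 - 1*(-142) = 6912 + 142 = 7054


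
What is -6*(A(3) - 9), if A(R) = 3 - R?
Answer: 54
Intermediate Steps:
-6*(A(3) - 9) = -6*((3 - 1*3) - 9) = -6*((3 - 3) - 9) = -6*(0 - 9) = -6*(-9) = 54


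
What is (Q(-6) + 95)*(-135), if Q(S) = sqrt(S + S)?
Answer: -12825 - 270*I*sqrt(3) ≈ -12825.0 - 467.65*I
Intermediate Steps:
Q(S) = sqrt(2)*sqrt(S) (Q(S) = sqrt(2*S) = sqrt(2)*sqrt(S))
(Q(-6) + 95)*(-135) = (sqrt(2)*sqrt(-6) + 95)*(-135) = (sqrt(2)*(I*sqrt(6)) + 95)*(-135) = (2*I*sqrt(3) + 95)*(-135) = (95 + 2*I*sqrt(3))*(-135) = -12825 - 270*I*sqrt(3)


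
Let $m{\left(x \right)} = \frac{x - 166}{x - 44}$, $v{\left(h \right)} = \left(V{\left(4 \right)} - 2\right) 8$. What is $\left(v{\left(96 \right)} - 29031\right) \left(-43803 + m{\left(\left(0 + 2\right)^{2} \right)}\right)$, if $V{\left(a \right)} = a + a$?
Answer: $\frac{25388499357}{20} \approx 1.2694 \cdot 10^{9}$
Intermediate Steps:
$V{\left(a \right)} = 2 a$
$v{\left(h \right)} = 48$ ($v{\left(h \right)} = \left(2 \cdot 4 - 2\right) 8 = \left(8 - 2\right) 8 = 6 \cdot 8 = 48$)
$m{\left(x \right)} = \frac{-166 + x}{-44 + x}$
$\left(v{\left(96 \right)} - 29031\right) \left(-43803 + m{\left(\left(0 + 2\right)^{2} \right)}\right) = \left(48 - 29031\right) \left(-43803 + \frac{-166 + \left(0 + 2\right)^{2}}{-44 + \left(0 + 2\right)^{2}}\right) = - 28983 \left(-43803 + \frac{-166 + 2^{2}}{-44 + 2^{2}}\right) = - 28983 \left(-43803 + \frac{-166 + 4}{-44 + 4}\right) = - 28983 \left(-43803 + \frac{1}{-40} \left(-162\right)\right) = - 28983 \left(-43803 - - \frac{81}{20}\right) = - 28983 \left(-43803 + \frac{81}{20}\right) = \left(-28983\right) \left(- \frac{875979}{20}\right) = \frac{25388499357}{20}$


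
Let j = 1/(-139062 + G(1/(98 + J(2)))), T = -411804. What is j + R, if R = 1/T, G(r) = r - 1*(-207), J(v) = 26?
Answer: -68281715/7090449096276 ≈ -9.6301e-6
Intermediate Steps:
G(r) = 207 + r (G(r) = r + 207 = 207 + r)
R = -1/411804 (R = 1/(-411804) = -1/411804 ≈ -2.4283e-6)
j = -124/17218019 (j = 1/(-139062 + (207 + 1/(98 + 26))) = 1/(-139062 + (207 + 1/124)) = 1/(-139062 + 25669/124) = 1/(-17218019/124) = -124/17218019 ≈ -7.2018e-6)
j + R = -124/17218019 - 1/411804 = -68281715/7090449096276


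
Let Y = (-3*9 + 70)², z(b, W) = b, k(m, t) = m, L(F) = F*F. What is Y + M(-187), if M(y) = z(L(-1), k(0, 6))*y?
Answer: 1662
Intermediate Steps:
L(F) = F²
M(y) = y (M(y) = (-1)²*y = 1*y = y)
Y = 1849 (Y = (-27 + 70)² = 43² = 1849)
Y + M(-187) = 1849 - 187 = 1662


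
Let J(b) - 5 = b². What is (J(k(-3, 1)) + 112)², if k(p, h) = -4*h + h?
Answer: 15876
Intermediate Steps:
k(p, h) = -3*h
J(b) = 5 + b²
(J(k(-3, 1)) + 112)² = ((5 + (-3*1)²) + 112)² = ((5 + (-3)²) + 112)² = ((5 + 9) + 112)² = (14 + 112)² = 126² = 15876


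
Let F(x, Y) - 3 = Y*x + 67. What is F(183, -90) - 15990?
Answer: -32390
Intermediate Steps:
F(x, Y) = 70 + Y*x (F(x, Y) = 3 + (Y*x + 67) = 3 + (67 + Y*x) = 70 + Y*x)
F(183, -90) - 15990 = (70 - 90*183) - 15990 = (70 - 16470) - 15990 = -16400 - 15990 = -32390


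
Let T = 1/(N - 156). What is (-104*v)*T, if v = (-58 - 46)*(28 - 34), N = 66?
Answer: 10816/15 ≈ 721.07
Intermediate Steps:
T = -1/90 (T = 1/(66 - 156) = 1/(-90) = -1/90 ≈ -0.011111)
v = 624 (v = -104*(-6) = 624)
(-104*v)*T = -104*624*(-1/90) = -64896*(-1/90) = 10816/15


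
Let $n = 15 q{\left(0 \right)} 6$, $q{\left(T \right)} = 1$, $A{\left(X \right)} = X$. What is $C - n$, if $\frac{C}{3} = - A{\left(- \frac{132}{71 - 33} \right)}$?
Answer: $- \frac{1512}{19} \approx -79.579$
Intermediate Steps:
$n = 90$ ($n = 15 \cdot 1 \cdot 6 = 15 \cdot 6 = 90$)
$C = \frac{198}{19}$ ($C = 3 \left(- \frac{-132}{71 - 33}\right) = 3 \left(- \frac{-132}{38}\right) = 3 \left(\left(-1\right) \left(- \frac{66}{19}\right)\right) = 3 \cdot \frac{66}{19} = \frac{198}{19} \approx 10.421$)
$C - n = \frac{198}{19} - 90 = - \frac{1512}{19}$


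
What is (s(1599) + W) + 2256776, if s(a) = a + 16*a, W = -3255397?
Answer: -971438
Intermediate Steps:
s(a) = 17*a
(s(1599) + W) + 2256776 = (17*1599 - 3255397) + 2256776 = (27183 - 3255397) + 2256776 = -3228214 + 2256776 = -971438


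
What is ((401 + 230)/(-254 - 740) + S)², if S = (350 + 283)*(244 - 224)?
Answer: 158342182061281/988036 ≈ 1.6026e+8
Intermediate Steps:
S = 12660 (S = 633*20 = 12660)
((401 + 230)/(-254 - 740) + S)² = ((401 + 230)/(-254 - 740) + 12660)² = (631/(-994) + 12660)² = (631*(-1/994) + 12660)² = (-631/994 + 12660)² = (12583409/994)² = 158342182061281/988036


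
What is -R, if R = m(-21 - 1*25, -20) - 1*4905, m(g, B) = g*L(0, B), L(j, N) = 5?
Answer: 5135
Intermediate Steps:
m(g, B) = 5*g (m(g, B) = g*5 = 5*g)
R = -5135 (R = 5*(-21 - 1*25) - 1*4905 = 5*(-21 - 25) - 4905 = 5*(-46) - 4905 = -230 - 4905 = -5135)
-R = -1*(-5135) = 5135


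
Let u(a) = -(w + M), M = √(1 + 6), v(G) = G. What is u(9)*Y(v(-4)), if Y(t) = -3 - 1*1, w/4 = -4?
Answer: -64 + 4*√7 ≈ -53.417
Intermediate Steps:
w = -16 (w = 4*(-4) = -16)
M = √7 ≈ 2.6458
Y(t) = -4 (Y(t) = -3 - 1 = -4)
u(a) = 16 - √7 (u(a) = -(-16 + √7) = 16 - √7)
u(9)*Y(v(-4)) = (16 - √7)*(-4) = -64 + 4*√7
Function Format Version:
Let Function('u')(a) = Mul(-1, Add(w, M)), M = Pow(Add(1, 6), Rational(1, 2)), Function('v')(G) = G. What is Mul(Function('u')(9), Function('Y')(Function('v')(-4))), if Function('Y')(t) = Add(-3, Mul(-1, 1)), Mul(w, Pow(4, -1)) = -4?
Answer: Add(-64, Mul(4, Pow(7, Rational(1, 2)))) ≈ -53.417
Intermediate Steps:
w = -16 (w = Mul(4, -4) = -16)
M = Pow(7, Rational(1, 2)) ≈ 2.6458
Function('Y')(t) = -4 (Function('Y')(t) = Add(-3, -1) = -4)
Function('u')(a) = Add(16, Mul(-1, Pow(7, Rational(1, 2)))) (Function('u')(a) = Mul(-1, Add(-16, Pow(7, Rational(1, 2)))) = Add(16, Mul(-1, Pow(7, Rational(1, 2)))))
Mul(Function('u')(9), Function('Y')(Function('v')(-4))) = Mul(Add(16, Mul(-1, Pow(7, Rational(1, 2)))), -4) = Add(-64, Mul(4, Pow(7, Rational(1, 2))))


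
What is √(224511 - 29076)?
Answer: 3*√21715 ≈ 442.08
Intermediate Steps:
√(224511 - 29076) = √195435 = 3*√21715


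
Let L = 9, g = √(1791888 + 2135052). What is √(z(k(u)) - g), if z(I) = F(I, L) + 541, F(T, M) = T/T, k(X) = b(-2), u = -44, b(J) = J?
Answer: √(542 - 2*√981735) ≈ 37.943*I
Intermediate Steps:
g = 2*√981735 (g = √3926940 = 2*√981735 ≈ 1981.7)
k(X) = -2
F(T, M) = 1
z(I) = 542 (z(I) = 1 + 541 = 542)
√(z(k(u)) - g) = √(542 - 2*√981735)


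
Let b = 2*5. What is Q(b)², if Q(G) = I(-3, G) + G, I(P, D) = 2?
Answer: 144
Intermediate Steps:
b = 10
Q(G) = 2 + G
Q(b)² = (2 + 10)² = 12² = 144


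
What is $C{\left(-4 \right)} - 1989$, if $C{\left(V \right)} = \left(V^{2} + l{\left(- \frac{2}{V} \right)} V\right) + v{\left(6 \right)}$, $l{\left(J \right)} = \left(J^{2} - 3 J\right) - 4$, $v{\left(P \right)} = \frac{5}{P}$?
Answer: $- \frac{11707}{6} \approx -1951.2$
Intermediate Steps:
$l{\left(J \right)} = -4 + J^{2} - 3 J$
$C{\left(V \right)} = \frac{5}{6} + V^{2} + V \left(-4 + \frac{4}{V^{2}} + \frac{6}{V}\right)$ ($C{\left(V \right)} = \left(V^{2} + \left(-4 + \left(- \frac{2}{V}\right)^{2} - 3 \left(- \frac{2}{V}\right)\right) V\right) + \frac{5}{6} = \left(V^{2} + \left(-4 + \frac{4}{V^{2}} + \frac{6}{V}\right) V\right) + 5 \cdot \frac{1}{6} = \left(V^{2} + V \left(-4 + \frac{4}{V^{2}} + \frac{6}{V}\right)\right) + \frac{5}{6} = \frac{5}{6} + V^{2} + V \left(-4 + \frac{4}{V^{2}} + \frac{6}{V}\right)$)
$C{\left(-4 \right)} - 1989 = \left(\frac{41}{6} + \left(-4\right)^{2} - -16 + \frac{4}{-4}\right) - 1989 = \left(\frac{41}{6} + 16 + 16 + 4 \left(- \frac{1}{4}\right)\right) - 1989 = \left(\frac{41}{6} + 16 + 16 - 1\right) - 1989 = \frac{227}{6} - 1989 = - \frac{11707}{6}$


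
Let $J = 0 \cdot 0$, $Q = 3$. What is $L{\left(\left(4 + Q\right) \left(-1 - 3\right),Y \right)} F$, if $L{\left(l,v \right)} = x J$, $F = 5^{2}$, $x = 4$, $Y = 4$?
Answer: $0$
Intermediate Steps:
$J = 0$
$F = 25$
$L{\left(l,v \right)} = 0$ ($L{\left(l,v \right)} = 4 \cdot 0 = 0$)
$L{\left(\left(4 + Q\right) \left(-1 - 3\right),Y \right)} F = 0 \cdot 25 = 0$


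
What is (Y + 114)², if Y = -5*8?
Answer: 5476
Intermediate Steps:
Y = -40
(Y + 114)² = (-40 + 114)² = 74² = 5476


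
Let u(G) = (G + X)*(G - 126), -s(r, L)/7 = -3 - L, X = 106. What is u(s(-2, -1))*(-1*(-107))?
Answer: -1438080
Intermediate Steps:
s(r, L) = 21 + 7*L (s(r, L) = -7*(-3 - L) = 21 + 7*L)
u(G) = (-126 + G)*(106 + G) (u(G) = (G + 106)*(G - 126) = (106 + G)*(-126 + G) = (-126 + G)*(106 + G))
u(s(-2, -1))*(-1*(-107)) = (-13356 + (21 + 7*(-1))² - 20*(21 + 7*(-1)))*(-1*(-107)) = (-13356 + (21 - 7)² - 20*(21 - 7))*107 = (-13356 + 14² - 20*14)*107 = (-13356 + 196 - 280)*107 = -13440*107 = -1438080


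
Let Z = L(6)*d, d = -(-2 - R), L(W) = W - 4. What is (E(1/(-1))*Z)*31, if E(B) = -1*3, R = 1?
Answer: -558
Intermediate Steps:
L(W) = -4 + W
d = 3 (d = -(-2 - 1*1) = -(-2 - 1) = -1*(-3) = 3)
E(B) = -3
Z = 6 (Z = (-4 + 6)*3 = 2*3 = 6)
(E(1/(-1))*Z)*31 = -3*6*31 = -18*31 = -558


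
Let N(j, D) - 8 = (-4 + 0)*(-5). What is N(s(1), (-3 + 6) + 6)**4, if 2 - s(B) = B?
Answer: 614656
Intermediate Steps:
s(B) = 2 - B
N(j, D) = 28 (N(j, D) = 8 + (-4 + 0)*(-5) = 8 - 4*(-5) = 8 + 20 = 28)
N(s(1), (-3 + 6) + 6)**4 = 28**4 = 614656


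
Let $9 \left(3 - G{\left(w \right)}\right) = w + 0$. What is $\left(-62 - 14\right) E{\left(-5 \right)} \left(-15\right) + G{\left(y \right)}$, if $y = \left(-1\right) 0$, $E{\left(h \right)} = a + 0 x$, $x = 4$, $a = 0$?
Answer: $3$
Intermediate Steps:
$E{\left(h \right)} = 0$ ($E{\left(h \right)} = 0 + 0 \cdot 4 = 0 + 0 = 0$)
$y = 0$
$G{\left(w \right)} = 3 - \frac{w}{9}$ ($G{\left(w \right)} = 3 - \frac{w + 0}{9} = 3 - \frac{w}{9}$)
$\left(-62 - 14\right) E{\left(-5 \right)} \left(-15\right) + G{\left(y \right)} = \left(-62 - 14\right) 0 \left(-15\right) + \left(3 - 0\right) = \left(-76\right) 0 + \left(3 + 0\right) = 0 + 3 = 3$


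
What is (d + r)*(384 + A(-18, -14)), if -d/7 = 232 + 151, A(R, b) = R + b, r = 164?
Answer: -885984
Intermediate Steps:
d = -2681 (d = -7*(232 + 151) = -7*383 = -2681)
(d + r)*(384 + A(-18, -14)) = (-2681 + 164)*(384 + (-18 - 14)) = -2517*(384 - 32) = -2517*352 = -885984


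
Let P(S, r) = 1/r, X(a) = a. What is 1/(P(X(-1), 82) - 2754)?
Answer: -82/225827 ≈ -0.00036311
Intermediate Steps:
1/(P(X(-1), 82) - 2754) = 1/(1/82 - 2754) = 1/(-225827/82) = -82/225827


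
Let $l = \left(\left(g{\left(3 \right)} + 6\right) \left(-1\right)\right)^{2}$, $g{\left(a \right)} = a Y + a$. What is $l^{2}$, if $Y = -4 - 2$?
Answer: $6561$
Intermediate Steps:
$Y = -6$ ($Y = -4 - 2 = -6$)
$g{\left(a \right)} = - 5 a$ ($g{\left(a \right)} = a \left(-6\right) + a = - 6 a + a = - 5 a$)
$l = 81$ ($l = \left(\left(\left(-5\right) 3 + 6\right) \left(-1\right)\right)^{2} = \left(\left(-15 + 6\right) \left(-1\right)\right)^{2} = \left(\left(-9\right) \left(-1\right)\right)^{2} = 9^{2} = 81$)
$l^{2} = 81^{2} = 6561$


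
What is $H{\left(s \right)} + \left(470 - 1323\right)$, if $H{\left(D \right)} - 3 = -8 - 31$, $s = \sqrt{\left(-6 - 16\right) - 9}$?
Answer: $-889$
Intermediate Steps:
$s = i \sqrt{31}$ ($s = \sqrt{-22 - 9} = \sqrt{-31} = i \sqrt{31} \approx 5.5678 i$)
$H{\left(D \right)} = -36$ ($H{\left(D \right)} = 3 - 39 = -36$)
$H{\left(s \right)} + \left(470 - 1323\right) = -36 + \left(470 - 1323\right) = -36 - 853 = -889$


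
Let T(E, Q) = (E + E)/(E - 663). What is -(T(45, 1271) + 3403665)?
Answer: -350577480/103 ≈ -3.4037e+6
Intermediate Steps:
T(E, Q) = 2*E/(-663 + E) (T(E, Q) = (2*E)/(-663 + E) = 2*E/(-663 + E))
-(T(45, 1271) + 3403665) = -(2*45/(-663 + 45) + 3403665) = -(2*45/(-618) + 3403665) = -(2*45*(-1/618) + 3403665) = -(-15/103 + 3403665) = -1*350577480/103 = -350577480/103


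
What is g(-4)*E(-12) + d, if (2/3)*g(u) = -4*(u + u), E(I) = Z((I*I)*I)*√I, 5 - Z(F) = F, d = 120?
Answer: 120 + 166368*I*√3 ≈ 120.0 + 2.8816e+5*I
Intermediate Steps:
Z(F) = 5 - F
E(I) = √I*(5 - I³) (E(I) = (5 - I*I*I)*√I = (5 - I²*I)*√I = (5 - I³)*√I = √I*(5 - I³))
g(u) = -12*u (g(u) = 3*(-4*(u + u))/2 = 3*(-8*u)/2 = -12*u)
g(-4)*E(-12) + d = (-12*(-4))*(√(-12)*(5 - 1*(-12)³)) + 120 = 48*((2*I*√3)*(5 - 1*(-1728))) + 120 = 48*((2*I*√3)*(5 + 1728)) + 120 = 48*((2*I*√3)*1733) + 120 = 48*(3466*I*√3) + 120 = 166368*I*√3 + 120 = 120 + 166368*I*√3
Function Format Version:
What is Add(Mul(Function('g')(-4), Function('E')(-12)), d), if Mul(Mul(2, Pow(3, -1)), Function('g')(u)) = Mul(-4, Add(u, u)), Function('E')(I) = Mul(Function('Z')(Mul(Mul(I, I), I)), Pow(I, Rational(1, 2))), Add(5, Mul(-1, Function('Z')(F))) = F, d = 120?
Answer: Add(120, Mul(166368, I, Pow(3, Rational(1, 2)))) ≈ Add(120.00, Mul(2.8816e+5, I))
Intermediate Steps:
Function('Z')(F) = Add(5, Mul(-1, F))
Function('E')(I) = Mul(Pow(I, Rational(1, 2)), Add(5, Mul(-1, Pow(I, 3)))) (Function('E')(I) = Mul(Add(5, Mul(-1, Mul(Mul(I, I), I))), Pow(I, Rational(1, 2))) = Mul(Add(5, Mul(-1, Mul(Pow(I, 2), I))), Pow(I, Rational(1, 2))) = Mul(Add(5, Mul(-1, Pow(I, 3))), Pow(I, Rational(1, 2))) = Mul(Pow(I, Rational(1, 2)), Add(5, Mul(-1, Pow(I, 3)))))
Function('g')(u) = Mul(-12, u) (Function('g')(u) = Mul(Rational(3, 2), Mul(-4, Add(u, u))) = Mul(Rational(3, 2), Mul(-4, Mul(2, u))) = Mul(Rational(3, 2), Mul(-8, u)) = Mul(-12, u))
Add(Mul(Function('g')(-4), Function('E')(-12)), d) = Add(Mul(Mul(-12, -4), Mul(Pow(-12, Rational(1, 2)), Add(5, Mul(-1, Pow(-12, 3))))), 120) = Add(Mul(48, Mul(Mul(2, I, Pow(3, Rational(1, 2))), Add(5, Mul(-1, -1728)))), 120) = Add(Mul(48, Mul(Mul(2, I, Pow(3, Rational(1, 2))), Add(5, 1728))), 120) = Add(Mul(48, Mul(Mul(2, I, Pow(3, Rational(1, 2))), 1733)), 120) = Add(Mul(48, Mul(3466, I, Pow(3, Rational(1, 2)))), 120) = Add(Mul(166368, I, Pow(3, Rational(1, 2))), 120) = Add(120, Mul(166368, I, Pow(3, Rational(1, 2))))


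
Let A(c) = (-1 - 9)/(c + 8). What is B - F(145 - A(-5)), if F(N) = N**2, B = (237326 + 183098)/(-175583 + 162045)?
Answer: -1342323133/60921 ≈ -22034.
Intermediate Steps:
A(c) = -10/(8 + c)
B = -210212/6769 (B = 420424/(-13538) = 420424*(-1/13538) = -210212/6769 ≈ -31.055)
B - F(145 - A(-5)) = -210212/6769 - (145 - (-10)/(8 - 5))**2 = -210212/6769 - (145 - (-10)/3)**2 = -210212/6769 - (145 - 1*(-10/3))**2 = -210212/6769 - (145 + 10/3)**2 = -210212/6769 - (445/3)**2 = -210212/6769 - 1*198025/9 = -210212/6769 - 198025/9 = -1342323133/60921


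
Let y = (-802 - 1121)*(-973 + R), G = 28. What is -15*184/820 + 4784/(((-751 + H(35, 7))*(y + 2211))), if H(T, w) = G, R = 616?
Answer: -34358372486/10207893123 ≈ -3.3659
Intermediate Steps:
H(T, w) = 28
y = 686511 (y = (-802 - 1121)*(-973 + 616) = -1923*(-357) = 686511)
-15*184/820 + 4784/(((-751 + H(35, 7))*(y + 2211))) = -15*184/820 + 4784/(((-751 + 28)*(686511 + 2211))) = -2760*1/820 + 4784/((-723*688722)) = -138/41 + 4784/(-497946006) = -138/41 + 4784*(-1/497946006) = -138/41 - 2392/248973003 = -34358372486/10207893123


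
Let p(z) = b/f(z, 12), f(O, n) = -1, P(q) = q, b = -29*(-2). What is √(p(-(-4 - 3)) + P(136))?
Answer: √78 ≈ 8.8318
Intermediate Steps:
b = 58
p(z) = -58 (p(z) = 58/(-1) = 58*(-1) = -58)
√(p(-(-4 - 3)) + P(136)) = √(-58 + 136) = √78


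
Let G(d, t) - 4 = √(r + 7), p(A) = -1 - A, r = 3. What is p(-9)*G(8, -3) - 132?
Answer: -100 + 8*√10 ≈ -74.702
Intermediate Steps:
G(d, t) = 4 + √10 (G(d, t) = 4 + √(3 + 7) = 4 + √10)
p(-9)*G(8, -3) - 132 = (-1 - 1*(-9))*(4 + √10) - 132 = (-1 + 9)*(4 + √10) - 132 = 8*(4 + √10) - 132 = (32 + 8*√10) - 132 = -100 + 8*√10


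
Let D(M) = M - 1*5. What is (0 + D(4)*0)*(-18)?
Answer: 0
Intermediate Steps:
D(M) = -5 + M (D(M) = M - 5 = -5 + M)
(0 + D(4)*0)*(-18) = (0 + (-5 + 4)*0)*(-18) = (0 - 1*0)*(-18) = (0 + 0)*(-18) = 0*(-18) = 0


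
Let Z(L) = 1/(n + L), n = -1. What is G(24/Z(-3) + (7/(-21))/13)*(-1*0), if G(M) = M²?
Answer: 0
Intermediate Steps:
Z(L) = 1/(-1 + L)
G(24/Z(-3) + (7/(-21))/13)*(-1*0) = (24/(1/(-1 - 3)) + (7/(-21))/13)²*(-1*0) = (24/(1/(-4)) + (7*(-1/21))*(1/13))²*0 = (24/(-¼) - ⅓*1/13)²*0 = (24*(-4) - 1/39)²*0 = (-96 - 1/39)²*0 = (-3745/39)²*0 = (14025025/1521)*0 = 0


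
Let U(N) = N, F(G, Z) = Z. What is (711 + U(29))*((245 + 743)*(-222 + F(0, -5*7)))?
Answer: -187897840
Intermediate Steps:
(711 + U(29))*((245 + 743)*(-222 + F(0, -5*7))) = (711 + 29)*((245 + 743)*(-222 - 5*7)) = 740*(988*(-222 - 35)) = 740*(988*(-257)) = 740*(-253916) = -187897840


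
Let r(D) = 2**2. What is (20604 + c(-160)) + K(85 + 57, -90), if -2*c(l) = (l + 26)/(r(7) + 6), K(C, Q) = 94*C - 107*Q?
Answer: 435887/10 ≈ 43589.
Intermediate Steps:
r(D) = 4
K(C, Q) = -107*Q + 94*C
c(l) = -13/10 - l/20 (c(l) = -(l + 26)/(2*(4 + 6)) = -(26 + l)/(2*10) = -(13/5 + l/10)/2 = -13/10 - l/20)
(20604 + c(-160)) + K(85 + 57, -90) = (20604 + (-13/10 - 1/20*(-160))) + (-107*(-90) + 94*(85 + 57)) = (20604 + (-13/10 + 8)) + (9630 + 94*142) = (20604 + 67/10) + (9630 + 13348) = 206107/10 + 22978 = 435887/10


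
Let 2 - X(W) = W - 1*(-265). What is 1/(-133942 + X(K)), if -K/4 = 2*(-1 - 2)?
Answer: -1/134229 ≈ -7.4500e-6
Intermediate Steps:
K = 24 (K = -8*(-1 - 2) = -8*(-3) = -4*(-6) = 24)
X(W) = -263 - W (X(W) = 2 - (W - 1*(-265)) = 2 - (W + 265) = 2 - (265 + W) = 2 + (-265 - W) = -263 - W)
1/(-133942 + X(K)) = 1/(-133942 + (-263 - 1*24)) = 1/(-133942 + (-263 - 24)) = 1/(-133942 - 287) = 1/(-134229) = -1/134229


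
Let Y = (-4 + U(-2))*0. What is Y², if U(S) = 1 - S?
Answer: 0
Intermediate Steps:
Y = 0 (Y = (-4 + (1 - 1*(-2)))*0 = (-4 + (1 + 2))*0 = (-4 + 3)*0 = -1*0 = 0)
Y² = 0² = 0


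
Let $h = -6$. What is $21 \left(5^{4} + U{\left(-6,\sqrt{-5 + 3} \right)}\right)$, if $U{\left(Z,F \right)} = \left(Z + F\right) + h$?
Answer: $12873 + 21 i \sqrt{2} \approx 12873.0 + 29.698 i$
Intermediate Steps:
$U{\left(Z,F \right)} = -6 + F + Z$ ($U{\left(Z,F \right)} = \left(Z + F\right) - 6 = \left(F + Z\right) - 6 = -6 + F + Z$)
$21 \left(5^{4} + U{\left(-6,\sqrt{-5 + 3} \right)}\right) = 21 \left(5^{4} - \left(12 - \sqrt{-5 + 3}\right)\right) = 21 \left(625 - \left(12 - i \sqrt{2}\right)\right) = 21 \left(613 + i \sqrt{2}\right) = 12873 + 21 i \sqrt{2}$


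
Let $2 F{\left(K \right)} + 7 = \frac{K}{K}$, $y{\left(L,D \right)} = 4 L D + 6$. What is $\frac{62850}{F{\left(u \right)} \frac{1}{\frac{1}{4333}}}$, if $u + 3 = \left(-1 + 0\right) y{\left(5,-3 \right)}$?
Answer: $- \frac{20950}{4333} \approx -4.835$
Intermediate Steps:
$y{\left(L,D \right)} = 6 + 4 D L$ ($y{\left(L,D \right)} = 4 D L + 6 = 6 + 4 D L$)
$u = 51$ ($u = -3 + \left(-1 + 0\right) \left(6 + 4 \left(-3\right) 5\right) = -3 - \left(6 - 60\right) = -3 - -54 = -3 + 54 = 51$)
$F{\left(K \right)} = -3$ ($F{\left(K \right)} = - \frac{7}{2} + \frac{K \frac{1}{K}}{2} = - \frac{7}{2} + \frac{1}{2} \cdot 1 = - \frac{7}{2} + \frac{1}{2} = -3$)
$\frac{62850}{F{\left(u \right)} \frac{1}{\frac{1}{4333}}} = \frac{62850}{\left(-3\right) \frac{1}{\frac{1}{4333}}} = \frac{62850}{\left(-3\right) 4333} = \frac{62850}{-12999} = 62850 \left(- \frac{1}{12999}\right) = - \frac{20950}{4333}$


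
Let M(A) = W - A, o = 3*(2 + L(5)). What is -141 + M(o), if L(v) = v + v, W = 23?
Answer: -154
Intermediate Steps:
L(v) = 2*v
o = 36 (o = 3*(2 + 2*5) = 3*(2 + 10) = 3*12 = 36)
M(A) = 23 - A
-141 + M(o) = -141 + (23 - 1*36) = -141 + (23 - 36) = -141 - 13 = -154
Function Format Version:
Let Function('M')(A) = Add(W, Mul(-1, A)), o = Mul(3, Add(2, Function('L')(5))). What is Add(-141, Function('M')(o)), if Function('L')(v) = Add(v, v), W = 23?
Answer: -154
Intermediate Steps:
Function('L')(v) = Mul(2, v)
o = 36 (o = Mul(3, Add(2, Mul(2, 5))) = Mul(3, Add(2, 10)) = Mul(3, 12) = 36)
Function('M')(A) = Add(23, Mul(-1, A))
Add(-141, Function('M')(o)) = Add(-141, Add(23, Mul(-1, 36))) = Add(-141, Add(23, -36)) = Add(-141, -13) = -154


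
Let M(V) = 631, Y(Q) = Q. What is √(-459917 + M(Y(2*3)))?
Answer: I*√459286 ≈ 677.71*I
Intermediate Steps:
√(-459917 + M(Y(2*3))) = √(-459917 + 631) = √(-459286) = I*√459286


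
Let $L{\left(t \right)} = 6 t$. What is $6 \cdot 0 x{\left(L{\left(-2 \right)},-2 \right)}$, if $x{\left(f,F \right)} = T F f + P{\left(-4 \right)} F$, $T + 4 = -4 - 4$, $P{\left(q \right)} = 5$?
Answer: $0$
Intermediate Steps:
$T = -12$ ($T = -4 - 8 = -12$)
$x{\left(f,F \right)} = 5 F - 12 F f$ ($x{\left(f,F \right)} = - 12 F f + 5 F = 5 F - 12 F f$)
$6 \cdot 0 x{\left(L{\left(-2 \right)},-2 \right)} = 6 \cdot 0 \left(- 2 \left(5 - 12 \cdot 6 \left(-2\right)\right)\right) = 0 \left(- 2 \left(5 - -144\right)\right) = 0 \left(- 2 \left(5 + 144\right)\right) = 0 \left(\left(-2\right) 149\right) = 0 \left(-298\right) = 0$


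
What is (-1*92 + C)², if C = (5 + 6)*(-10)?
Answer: 40804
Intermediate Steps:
C = -110 (C = 11*(-10) = -110)
(-1*92 + C)² = (-1*92 - 110)² = (-92 - 110)² = (-202)² = 40804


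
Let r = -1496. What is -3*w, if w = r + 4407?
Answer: -8733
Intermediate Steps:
w = 2911 (w = -1496 + 4407 = 2911)
-3*w = -3*2911 = -8733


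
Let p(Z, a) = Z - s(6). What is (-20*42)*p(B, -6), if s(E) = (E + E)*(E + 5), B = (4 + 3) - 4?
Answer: 108360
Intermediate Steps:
B = 3 (B = 7 - 4 = 3)
s(E) = 2*E*(5 + E) (s(E) = (2*E)*(5 + E) = 2*E*(5 + E))
p(Z, a) = -132 + Z (p(Z, a) = Z - 2*6*(5 + 6) = Z - 2*6*11 = Z - 1*132 = Z - 132 = -132 + Z)
(-20*42)*p(B, -6) = (-20*42)*(-132 + 3) = -840*(-129) = 108360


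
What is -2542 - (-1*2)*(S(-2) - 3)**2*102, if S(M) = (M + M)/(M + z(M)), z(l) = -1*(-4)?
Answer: 2558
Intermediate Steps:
z(l) = 4
S(M) = 2*M/(4 + M) (S(M) = (M + M)/(M + 4) = (2*M)/(4 + M) = 2*M/(4 + M))
-2542 - (-1*2)*(S(-2) - 3)**2*102 = -2542 - (-1*2)*(2*(-2)/(4 - 2) - 3)**2*102 = -2542 - (-2*(2*(-2)/2 - 3)**2)*102 = -2542 - (-2*(2*(-2)*(1/2) - 3)**2)*102 = -2542 - (-2*(-2 - 3)**2)*102 = -2542 - (-2*(-5)**2)*102 = -2542 - (-2*25)*102 = -2542 - (-50)*102 = -2542 - 1*(-5100) = -2542 + 5100 = 2558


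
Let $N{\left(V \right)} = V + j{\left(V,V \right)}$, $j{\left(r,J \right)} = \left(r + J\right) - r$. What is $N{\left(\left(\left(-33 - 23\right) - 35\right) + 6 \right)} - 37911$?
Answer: $-38081$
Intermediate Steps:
$j{\left(r,J \right)} = J$ ($j{\left(r,J \right)} = \left(J + r\right) - r = J$)
$N{\left(V \right)} = 2 V$ ($N{\left(V \right)} = V + V = 2 V$)
$N{\left(\left(\left(-33 - 23\right) - 35\right) + 6 \right)} - 37911 = 2 \left(\left(\left(-33 - 23\right) - 35\right) + 6\right) - 37911 = 2 \left(\left(-56 - 35\right) + 6\right) - 37911 = 2 \left(-91 + 6\right) - 37911 = 2 \left(-85\right) - 37911 = -170 - 37911 = -38081$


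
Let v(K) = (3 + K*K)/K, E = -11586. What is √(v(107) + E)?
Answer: 85*I*√18190/107 ≈ 107.14*I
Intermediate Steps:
v(K) = (3 + K²)/K
√(v(107) + E) = √((107 + 3/107) - 11586) = √(11452/107 - 11586) = √(-1228250/107) = 85*I*√18190/107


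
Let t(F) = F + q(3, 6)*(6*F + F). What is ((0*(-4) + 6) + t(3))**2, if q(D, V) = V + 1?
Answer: 24336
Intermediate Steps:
q(D, V) = 1 + V
t(F) = 50*F (t(F) = F + (1 + 6)*(6*F + F) = F + 7*(7*F) = F + 49*F = 50*F)
((0*(-4) + 6) + t(3))**2 = ((0*(-4) + 6) + 50*3)**2 = ((0 + 6) + 150)**2 = (6 + 150)**2 = 156**2 = 24336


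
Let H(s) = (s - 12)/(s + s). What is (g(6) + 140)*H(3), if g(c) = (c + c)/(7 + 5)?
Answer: -423/2 ≈ -211.50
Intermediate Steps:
g(c) = c/6 (g(c) = (2*c)/12 = (2*c)*(1/12) = c/6)
H(s) = (-12 + s)/(2*s) (H(s) = (-12 + s)/((2*s)) = (-12 + s)*(1/(2*s)) = (-12 + s)/(2*s))
(g(6) + 140)*H(3) = ((⅙)*6 + 140)*((½)*(-12 + 3)/3) = (1 + 140)*((½)*(⅓)*(-9)) = 141*(-3/2) = -423/2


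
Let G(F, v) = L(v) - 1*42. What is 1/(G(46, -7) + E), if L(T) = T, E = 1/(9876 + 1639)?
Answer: -11515/564234 ≈ -0.020408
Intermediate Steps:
E = 1/11515 ≈ 8.6843e-5
G(F, v) = -42 + v (G(F, v) = v - 1*42 = v - 42 = -42 + v)
1/(G(46, -7) + E) = 1/((-42 - 7) + 1/11515) = 1/(-49 + 1/11515) = 1/(-564234/11515) = -11515/564234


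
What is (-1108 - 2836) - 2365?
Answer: -6309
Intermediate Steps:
(-1108 - 2836) - 2365 = -3944 - 2365 = -6309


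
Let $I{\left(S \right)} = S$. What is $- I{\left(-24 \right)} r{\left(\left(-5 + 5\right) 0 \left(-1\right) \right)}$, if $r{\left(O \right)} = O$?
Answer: $0$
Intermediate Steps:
$- I{\left(-24 \right)} r{\left(\left(-5 + 5\right) 0 \left(-1\right) \right)} = - \left(-24\right) \left(-5 + 5\right) 0 \left(-1\right) = - \left(-24\right) 0 \cdot 0 = - \left(-24\right) 0 = \left(-1\right) 0 = 0$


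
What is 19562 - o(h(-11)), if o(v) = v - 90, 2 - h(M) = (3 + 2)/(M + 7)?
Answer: 78595/4 ≈ 19649.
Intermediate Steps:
h(M) = 2 - 5/(7 + M) (h(M) = 2 - (3 + 2)/(M + 7) = 2 - 5/(7 + M))
o(v) = -90 + v
19562 - o(h(-11)) = 19562 - (-90 + (9 + 2*(-11))/(7 - 11)) = 19562 - (-90 + (9 - 22)/(-4)) = 19562 - (-90 - 1/4*(-13)) = 19562 - (-90 + 13/4) = 19562 - 1*(-347/4) = 19562 + 347/4 = 78595/4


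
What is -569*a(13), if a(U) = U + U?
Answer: -14794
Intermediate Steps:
a(U) = 2*U
-569*a(13) = -1138*13 = -569*26 = -14794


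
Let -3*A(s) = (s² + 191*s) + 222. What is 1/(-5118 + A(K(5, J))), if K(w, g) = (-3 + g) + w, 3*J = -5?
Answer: -27/140758 ≈ -0.00019182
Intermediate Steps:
J = -5/3 (J = (⅓)*(-5) = -5/3 ≈ -1.6667)
K(w, g) = -3 + g + w
A(s) = -74 - 191*s/3 - s²/3 (A(s) = -((s² + 191*s) + 222)/3 = -(222 + s² + 191*s)/3 = -74 - 191*s/3 - s²/3)
1/(-5118 + A(K(5, J))) = 1/(-5118 + (-74 - 191*(-3 - 5/3 + 5)/3 - (-3 - 5/3 + 5)²/3)) = 1/(-5118 + (-74 - 191/3*⅓ - (⅓)²/3)) = 1/(-5118 + (-74 - 191/9 - ⅓*⅑)) = 1/(-5118 + (-74 - 191/9 - 1/27)) = 1/(-5118 - 2572/27) = 1/(-140758/27) = -27/140758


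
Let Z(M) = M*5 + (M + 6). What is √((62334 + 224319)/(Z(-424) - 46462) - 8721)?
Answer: I*√4276156530/700 ≈ 93.418*I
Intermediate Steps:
Z(M) = 6 + 6*M (Z(M) = 5*M + (6 + M) = 6 + 6*M)
√((62334 + 224319)/(Z(-424) - 46462) - 8721) = √((62334 + 224319)/((6 + 6*(-424)) - 46462) - 8721) = √(286653/((6 - 2544) - 46462) - 8721) = √(286653/(-2538 - 46462) - 8721) = √(286653/(-49000) - 8721) = √(286653*(-1/49000) - 8721) = √(-286653/49000 - 8721) = √(-427615653/49000) = I*√4276156530/700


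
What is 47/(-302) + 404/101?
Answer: 1161/302 ≈ 3.8444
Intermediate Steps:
47/(-302) + 404/101 = 47*(-1/302) + 404*(1/101) = -47/302 + 4 = 1161/302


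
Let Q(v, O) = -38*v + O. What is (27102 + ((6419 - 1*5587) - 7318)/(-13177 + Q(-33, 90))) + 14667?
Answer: 494259063/11833 ≈ 41770.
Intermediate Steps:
Q(v, O) = O - 38*v
(27102 + ((6419 - 1*5587) - 7318)/(-13177 + Q(-33, 90))) + 14667 = (27102 + ((6419 - 1*5587) - 7318)/(-13177 + (90 - 38*(-33)))) + 14667 = (27102 + ((6419 - 5587) - 7318)/(-13177 + (90 + 1254))) + 14667 = (27102 + (832 - 7318)/(-13177 + 1344)) + 14667 = (27102 - 6486/(-11833)) + 14667 = (27102 - 6486*(-1/11833)) + 14667 = (27102 + 6486/11833) + 14667 = 320704452/11833 + 14667 = 494259063/11833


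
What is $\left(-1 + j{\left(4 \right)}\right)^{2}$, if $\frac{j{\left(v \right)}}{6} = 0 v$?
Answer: $1$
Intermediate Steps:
$j{\left(v \right)} = 0$ ($j{\left(v \right)} = 6 \cdot 0 v = 6 \cdot 0 = 0$)
$\left(-1 + j{\left(4 \right)}\right)^{2} = \left(-1 + 0\right)^{2} = \left(-1\right)^{2} = 1$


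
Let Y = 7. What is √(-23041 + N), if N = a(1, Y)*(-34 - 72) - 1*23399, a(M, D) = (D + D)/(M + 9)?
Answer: I*√1164710/5 ≈ 215.84*I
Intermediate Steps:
a(M, D) = 2*D/(9 + M) (a(M, D) = (2*D)/(9 + M) = 2*D/(9 + M))
N = -117737/5 (N = (2*7/(9 + 1))*(-34 - 72) - 1*23399 = (2*7/10)*(-106) - 23399 = (2*7*(⅒))*(-106) - 23399 = (7/5)*(-106) - 23399 = -742/5 - 23399 = -117737/5 ≈ -23547.)
√(-23041 + N) = √(-23041 - 117737/5) = √(-232942/5) = I*√1164710/5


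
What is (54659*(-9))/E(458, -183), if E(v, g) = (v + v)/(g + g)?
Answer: 90023373/458 ≈ 1.9656e+5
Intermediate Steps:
E(v, g) = v/g (E(v, g) = (2*v)/((2*g)) = (2*v)*(1/(2*g)) = v/g)
(54659*(-9))/E(458, -183) = (54659*(-9))/((458/(-183))) = -491931/(458*(-1/183)) = -491931/(-458/183) = -491931*(-183/458) = 90023373/458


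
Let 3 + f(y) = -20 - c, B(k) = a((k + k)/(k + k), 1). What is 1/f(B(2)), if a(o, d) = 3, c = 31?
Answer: -1/54 ≈ -0.018519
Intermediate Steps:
B(k) = 3
f(y) = -54 (f(y) = -3 + (-20 - 1*31) = -3 + (-20 - 31) = -3 - 51 = -54)
1/f(B(2)) = 1/(-54) = -1/54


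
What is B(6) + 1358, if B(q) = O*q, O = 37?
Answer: 1580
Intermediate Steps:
B(q) = 37*q
B(6) + 1358 = 37*6 + 1358 = 222 + 1358 = 1580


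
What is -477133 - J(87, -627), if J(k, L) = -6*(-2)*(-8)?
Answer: -477037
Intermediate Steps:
J(k, L) = -96 (J(k, L) = 12*(-8) = -96)
-477133 - J(87, -627) = -477133 - 1*(-96) = -477133 + 96 = -477037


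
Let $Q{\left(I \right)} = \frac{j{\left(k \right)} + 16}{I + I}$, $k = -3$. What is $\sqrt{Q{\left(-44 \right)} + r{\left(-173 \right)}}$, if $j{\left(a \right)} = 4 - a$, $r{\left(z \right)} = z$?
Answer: $\frac{i \sqrt{335434}}{44} \approx 13.163 i$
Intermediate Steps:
$Q{\left(I \right)} = \frac{23}{2 I}$ ($Q{\left(I \right)} = \frac{\left(4 - -3\right) + 16}{I + I} = \frac{\left(4 + 3\right) + 16}{2 I} = \left(7 + 16\right) \frac{1}{2 I} = 23 \frac{1}{2 I} = \frac{23}{2 I}$)
$\sqrt{Q{\left(-44 \right)} + r{\left(-173 \right)}} = \sqrt{\frac{23}{2 \left(-44\right)} - 173} = \sqrt{\frac{23}{2} \left(- \frac{1}{44}\right) - 173} = \sqrt{- \frac{23}{88} - 173} = \sqrt{- \frac{15247}{88}} = \frac{i \sqrt{335434}}{44}$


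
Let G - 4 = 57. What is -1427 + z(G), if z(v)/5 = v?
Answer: -1122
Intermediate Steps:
G = 61 (G = 4 + 57 = 61)
z(v) = 5*v
-1427 + z(G) = -1427 + 5*61 = -1427 + 305 = -1122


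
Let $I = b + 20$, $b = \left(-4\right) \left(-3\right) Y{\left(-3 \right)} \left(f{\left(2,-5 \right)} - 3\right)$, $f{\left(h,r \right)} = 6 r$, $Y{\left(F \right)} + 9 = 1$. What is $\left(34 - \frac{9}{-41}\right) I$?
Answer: $\frac{4472764}{41} \approx 1.0909 \cdot 10^{5}$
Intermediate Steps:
$Y{\left(F \right)} = -8$ ($Y{\left(F \right)} = -9 + 1 = -8$)
$b = 3168$ ($b = \left(-4\right) \left(-3\right) \left(- 8 \left(6 \left(-5\right) - 3\right)\right) = 12 \left(- 8 \left(-30 - 3\right)\right) = 12 \left(\left(-8\right) \left(-33\right)\right) = 12 \cdot 264 = 3168$)
$I = 3188$ ($I = 3168 + 20 = 3188$)
$\left(34 - \frac{9}{-41}\right) I = \left(34 - \frac{9}{-41}\right) 3188 = \left(34 - - \frac{9}{41}\right) 3188 = \left(34 + \frac{9}{41}\right) 3188 = \frac{1403}{41} \cdot 3188 = \frac{4472764}{41}$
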